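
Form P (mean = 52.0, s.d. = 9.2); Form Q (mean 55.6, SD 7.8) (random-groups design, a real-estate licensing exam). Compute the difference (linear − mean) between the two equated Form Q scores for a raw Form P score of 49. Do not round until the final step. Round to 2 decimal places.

0.46

Mean-equated: 49 + (55.6 − 52.0) = 52.60
Linear-equated: (7.8/9.2)(49 − 52.0) + 55.6 = 53.057
Difference = 53.057 − 52.60 = 0.46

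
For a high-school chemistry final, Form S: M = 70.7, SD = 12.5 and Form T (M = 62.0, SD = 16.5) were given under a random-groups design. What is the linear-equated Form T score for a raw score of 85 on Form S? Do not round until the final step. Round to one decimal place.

80.9

Linear equating: y = (SD_Y/SD_X)(x − M_X) + M_Y
y = (16.5/12.5)(85 − 70.7) + 62.0
y = 1.320000 × 14.3 + 62.0 = 18.8760 + 62.0 = 80.9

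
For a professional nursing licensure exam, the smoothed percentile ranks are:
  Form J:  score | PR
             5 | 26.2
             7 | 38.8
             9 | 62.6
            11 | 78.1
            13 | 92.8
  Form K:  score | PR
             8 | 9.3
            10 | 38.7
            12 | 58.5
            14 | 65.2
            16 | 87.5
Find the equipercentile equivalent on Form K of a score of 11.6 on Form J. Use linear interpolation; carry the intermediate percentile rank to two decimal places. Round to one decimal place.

PR of 11.6 on Form J: 78.1 + (11.6 − 11)/(13 − 11) × (92.8 − 78.1) = 82.51
On Form K, PR 82.51 falls between score 14 (PR 65.2) and 16 (PR 87.5).
Interpolate: 14 + (82.51 − 65.2)/(87.5 − 65.2) × (16 − 14) = 15.6

15.6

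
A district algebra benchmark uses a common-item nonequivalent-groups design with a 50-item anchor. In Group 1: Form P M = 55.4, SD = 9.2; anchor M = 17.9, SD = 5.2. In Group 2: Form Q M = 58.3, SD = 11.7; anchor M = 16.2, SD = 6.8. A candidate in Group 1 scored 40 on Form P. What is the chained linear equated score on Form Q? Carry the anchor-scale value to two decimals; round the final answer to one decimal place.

46.3

Form P → anchor (Group 1): v = (5.2/9.2)(40 − 55.4) + 17.9 = 9.20
anchor → Form Q (Group 2): y = (11.7/6.8)(9.20 − 16.2) + 58.3 = 46.3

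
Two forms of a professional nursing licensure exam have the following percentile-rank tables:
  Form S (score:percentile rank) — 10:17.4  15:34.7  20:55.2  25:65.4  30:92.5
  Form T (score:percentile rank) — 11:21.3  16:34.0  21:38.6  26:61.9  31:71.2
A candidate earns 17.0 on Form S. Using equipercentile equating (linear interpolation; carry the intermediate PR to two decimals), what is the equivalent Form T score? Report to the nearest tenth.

PR of 17.0 on Form S: 34.7 + (17.0 − 15)/(20 − 15) × (55.2 − 34.7) = 42.90
On Form T, PR 42.90 falls between score 21 (PR 38.6) and 26 (PR 61.9).
Interpolate: 21 + (42.90 − 38.6)/(61.9 − 38.6) × (26 − 21) = 21.9

21.9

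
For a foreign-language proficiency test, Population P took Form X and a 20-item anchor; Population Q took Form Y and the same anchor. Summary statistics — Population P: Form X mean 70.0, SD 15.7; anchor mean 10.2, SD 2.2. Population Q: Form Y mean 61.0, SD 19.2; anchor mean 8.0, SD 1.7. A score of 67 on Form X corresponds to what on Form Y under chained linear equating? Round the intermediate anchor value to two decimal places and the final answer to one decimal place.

Form X → anchor (Population P): v = (2.2/15.7)(67 − 70.0) + 10.2 = 9.78
anchor → Form Y (Population Q): y = (19.2/1.7)(9.78 − 8.0) + 61.0 = 81.1

81.1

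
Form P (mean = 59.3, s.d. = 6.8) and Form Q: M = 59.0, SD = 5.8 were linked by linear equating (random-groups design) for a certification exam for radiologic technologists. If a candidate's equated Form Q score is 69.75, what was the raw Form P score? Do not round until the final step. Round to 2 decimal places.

Invert y = (SD_Y/SD_X)(x − M_X) + M_Y:
x = (SD_X/SD_Y)(y − M_Y) + M_X = (6.8/5.8)(69.75 − 59.0) + 59.3
x = 1.172414 × 10.750 + 59.3 = 71.90

71.90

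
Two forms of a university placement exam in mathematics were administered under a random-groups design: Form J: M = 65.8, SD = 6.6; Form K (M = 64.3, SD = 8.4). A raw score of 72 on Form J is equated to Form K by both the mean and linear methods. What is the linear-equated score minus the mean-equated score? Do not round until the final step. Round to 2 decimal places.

1.69

Mean-equated: 72 + (64.3 − 65.8) = 70.50
Linear-equated: (8.4/6.6)(72 − 65.8) + 64.3 = 72.191
Difference = 72.191 − 70.50 = 1.69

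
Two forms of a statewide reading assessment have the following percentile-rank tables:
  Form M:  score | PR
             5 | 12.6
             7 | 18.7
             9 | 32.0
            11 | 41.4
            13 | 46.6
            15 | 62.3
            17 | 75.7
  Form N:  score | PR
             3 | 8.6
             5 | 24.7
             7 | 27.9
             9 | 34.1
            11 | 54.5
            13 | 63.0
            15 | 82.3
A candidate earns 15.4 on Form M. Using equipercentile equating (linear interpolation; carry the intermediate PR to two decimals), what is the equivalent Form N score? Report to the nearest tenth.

PR of 15.4 on Form M: 62.3 + (15.4 − 15)/(17 − 15) × (75.7 − 62.3) = 64.98
On Form N, PR 64.98 falls between score 13 (PR 63.0) and 15 (PR 82.3).
Interpolate: 13 + (64.98 − 63.0)/(82.3 − 63.0) × (15 − 13) = 13.2

13.2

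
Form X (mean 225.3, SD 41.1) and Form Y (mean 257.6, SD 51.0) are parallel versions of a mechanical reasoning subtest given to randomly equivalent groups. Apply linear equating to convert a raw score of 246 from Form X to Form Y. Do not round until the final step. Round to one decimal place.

Linear equating: y = (SD_Y/SD_X)(x − M_X) + M_Y
y = (51.0/41.1)(246 − 225.3) + 257.6
y = 1.240876 × 20.7 + 257.6 = 25.6861 + 257.6 = 283.3

283.3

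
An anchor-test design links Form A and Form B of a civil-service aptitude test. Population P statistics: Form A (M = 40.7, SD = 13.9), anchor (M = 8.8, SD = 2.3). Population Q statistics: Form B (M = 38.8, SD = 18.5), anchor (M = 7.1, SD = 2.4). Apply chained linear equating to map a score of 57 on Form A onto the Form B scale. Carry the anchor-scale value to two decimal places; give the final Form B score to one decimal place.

Form A → anchor (Population P): v = (2.3/13.9)(57 − 40.7) + 8.8 = 11.50
anchor → Form B (Population Q): y = (18.5/2.4)(11.50 − 7.1) + 38.8 = 72.7

72.7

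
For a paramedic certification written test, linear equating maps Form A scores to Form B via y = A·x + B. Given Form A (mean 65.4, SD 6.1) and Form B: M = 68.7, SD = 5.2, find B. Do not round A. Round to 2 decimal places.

A = SD_Y / SD_X = 5.2 / 6.1 = 0.852459
B = M_Y − A·M_X = 68.7 − 0.852459 × 65.4 = 12.95

12.95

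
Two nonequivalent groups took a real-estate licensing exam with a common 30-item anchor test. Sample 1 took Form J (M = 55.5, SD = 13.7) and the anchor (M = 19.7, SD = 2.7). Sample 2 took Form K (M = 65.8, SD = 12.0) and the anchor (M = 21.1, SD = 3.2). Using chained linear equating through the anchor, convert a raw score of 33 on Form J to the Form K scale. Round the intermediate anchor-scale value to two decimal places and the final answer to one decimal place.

43.9

Form J → anchor (Sample 1): v = (2.7/13.7)(33 − 55.5) + 19.7 = 15.27
anchor → Form K (Sample 2): y = (12.0/3.2)(15.27 − 21.1) + 65.8 = 43.9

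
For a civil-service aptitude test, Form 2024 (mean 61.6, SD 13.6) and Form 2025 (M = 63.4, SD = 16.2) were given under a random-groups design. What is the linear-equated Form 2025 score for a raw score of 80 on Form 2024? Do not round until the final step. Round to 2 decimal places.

Linear equating: y = (SD_Y/SD_X)(x − M_X) + M_Y
y = (16.2/13.6)(80 − 61.6) + 63.4
y = 1.191176 × 18.4 + 63.4 = 21.9176 + 63.4 = 85.32

85.32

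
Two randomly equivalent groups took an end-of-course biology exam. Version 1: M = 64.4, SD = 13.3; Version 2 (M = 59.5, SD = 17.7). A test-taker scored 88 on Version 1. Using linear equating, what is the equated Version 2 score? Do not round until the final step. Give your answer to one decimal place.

90.9

Linear equating: y = (SD_Y/SD_X)(x − M_X) + M_Y
y = (17.7/13.3)(88 − 64.4) + 59.5
y = 1.330827 × 23.6 + 59.5 = 31.4075 + 59.5 = 90.9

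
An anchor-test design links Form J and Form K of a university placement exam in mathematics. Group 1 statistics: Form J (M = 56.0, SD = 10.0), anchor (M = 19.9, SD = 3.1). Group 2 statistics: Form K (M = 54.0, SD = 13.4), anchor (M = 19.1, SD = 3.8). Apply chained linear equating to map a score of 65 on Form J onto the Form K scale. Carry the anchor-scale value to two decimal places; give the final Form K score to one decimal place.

Form J → anchor (Group 1): v = (3.1/10.0)(65 − 56.0) + 19.9 = 22.69
anchor → Form K (Group 2): y = (13.4/3.8)(22.69 − 19.1) + 54.0 = 66.7

66.7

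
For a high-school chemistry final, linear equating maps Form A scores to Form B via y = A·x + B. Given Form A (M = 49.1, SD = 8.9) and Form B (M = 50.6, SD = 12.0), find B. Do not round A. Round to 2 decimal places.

-15.60

A = SD_Y / SD_X = 12.0 / 8.9 = 1.348315
B = M_Y − A·M_X = 50.6 − 1.348315 × 49.1 = -15.60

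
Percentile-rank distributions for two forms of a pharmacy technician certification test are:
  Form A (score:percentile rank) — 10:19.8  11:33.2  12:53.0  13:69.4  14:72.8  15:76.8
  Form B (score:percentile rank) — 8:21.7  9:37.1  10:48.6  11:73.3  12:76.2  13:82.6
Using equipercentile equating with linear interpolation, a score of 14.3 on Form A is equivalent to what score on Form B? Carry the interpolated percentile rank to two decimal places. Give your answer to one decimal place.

11.2

PR of 14.3 on Form A: 72.8 + (14.3 − 14)/(15 − 14) × (76.8 − 72.8) = 74.00
On Form B, PR 74.00 falls between score 11 (PR 73.3) and 12 (PR 76.2).
Interpolate: 11 + (74.00 − 73.3)/(76.2 − 73.3) × (12 − 11) = 11.2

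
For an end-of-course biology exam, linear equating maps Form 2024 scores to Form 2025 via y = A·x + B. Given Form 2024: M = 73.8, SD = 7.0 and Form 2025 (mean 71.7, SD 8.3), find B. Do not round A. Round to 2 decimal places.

-15.81

A = SD_Y / SD_X = 8.3 / 7.0 = 1.185714
B = M_Y − A·M_X = 71.7 − 1.185714 × 73.8 = -15.81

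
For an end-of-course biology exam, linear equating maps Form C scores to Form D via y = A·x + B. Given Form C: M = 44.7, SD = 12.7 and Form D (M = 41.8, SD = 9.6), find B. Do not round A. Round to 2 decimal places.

8.01

A = SD_Y / SD_X = 9.6 / 12.7 = 0.755906
B = M_Y − A·M_X = 41.8 − 0.755906 × 44.7 = 8.01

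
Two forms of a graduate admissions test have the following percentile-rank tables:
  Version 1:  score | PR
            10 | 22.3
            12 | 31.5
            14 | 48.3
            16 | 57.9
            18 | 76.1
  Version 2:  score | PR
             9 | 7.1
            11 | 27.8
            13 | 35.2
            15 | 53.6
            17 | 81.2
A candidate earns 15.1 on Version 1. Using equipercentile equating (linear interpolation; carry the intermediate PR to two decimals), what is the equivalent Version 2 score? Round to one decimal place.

15.0

PR of 15.1 on Version 1: 48.3 + (15.1 − 14)/(16 − 14) × (57.9 − 48.3) = 53.58
On Version 2, PR 53.58 falls between score 13 (PR 35.2) and 15 (PR 53.6).
Interpolate: 13 + (53.58 − 35.2)/(53.6 − 35.2) × (15 − 13) = 15.0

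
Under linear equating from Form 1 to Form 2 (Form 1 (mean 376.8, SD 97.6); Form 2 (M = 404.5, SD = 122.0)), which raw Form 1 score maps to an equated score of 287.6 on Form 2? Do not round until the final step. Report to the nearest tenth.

Invert y = (SD_Y/SD_X)(x − M_X) + M_Y:
x = (SD_X/SD_Y)(y − M_Y) + M_X = (97.6/122.0)(287.6 − 404.5) + 376.8
x = 0.800000 × -116.900 + 376.8 = 283.3

283.3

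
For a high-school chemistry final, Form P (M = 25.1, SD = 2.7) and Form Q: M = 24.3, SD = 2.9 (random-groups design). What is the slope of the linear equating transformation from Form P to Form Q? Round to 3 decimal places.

A = SD_Y / SD_X = 2.9 / 2.7 = 1.074

1.074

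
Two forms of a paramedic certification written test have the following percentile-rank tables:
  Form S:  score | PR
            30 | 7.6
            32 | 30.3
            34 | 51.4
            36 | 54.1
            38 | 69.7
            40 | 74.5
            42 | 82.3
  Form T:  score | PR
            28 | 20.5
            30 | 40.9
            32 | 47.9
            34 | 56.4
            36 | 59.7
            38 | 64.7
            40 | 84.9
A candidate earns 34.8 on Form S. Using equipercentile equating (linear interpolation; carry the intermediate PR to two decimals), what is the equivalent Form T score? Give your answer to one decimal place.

PR of 34.8 on Form S: 51.4 + (34.8 − 34)/(36 − 34) × (54.1 − 51.4) = 52.48
On Form T, PR 52.48 falls between score 32 (PR 47.9) and 34 (PR 56.4).
Interpolate: 32 + (52.48 − 47.9)/(56.4 − 47.9) × (34 − 32) = 33.1

33.1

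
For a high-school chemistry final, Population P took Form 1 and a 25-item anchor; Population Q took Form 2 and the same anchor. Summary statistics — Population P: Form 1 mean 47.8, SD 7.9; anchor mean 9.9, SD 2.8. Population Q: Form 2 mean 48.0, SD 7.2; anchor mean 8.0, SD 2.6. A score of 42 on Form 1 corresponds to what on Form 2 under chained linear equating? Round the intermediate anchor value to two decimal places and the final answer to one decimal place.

Form 1 → anchor (Population P): v = (2.8/7.9)(42 − 47.8) + 9.9 = 7.84
anchor → Form 2 (Population Q): y = (7.2/2.6)(7.84 − 8.0) + 48.0 = 47.6

47.6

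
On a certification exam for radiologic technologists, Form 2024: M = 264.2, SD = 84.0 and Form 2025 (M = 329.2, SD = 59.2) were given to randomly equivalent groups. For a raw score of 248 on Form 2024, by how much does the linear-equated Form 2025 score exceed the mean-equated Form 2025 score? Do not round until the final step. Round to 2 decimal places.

Mean-equated: 248 + (329.2 − 264.2) = 313.00
Linear-equated: (59.2/84.0)(248 − 264.2) + 329.2 = 317.783
Difference = 317.783 − 313.00 = 4.78

4.78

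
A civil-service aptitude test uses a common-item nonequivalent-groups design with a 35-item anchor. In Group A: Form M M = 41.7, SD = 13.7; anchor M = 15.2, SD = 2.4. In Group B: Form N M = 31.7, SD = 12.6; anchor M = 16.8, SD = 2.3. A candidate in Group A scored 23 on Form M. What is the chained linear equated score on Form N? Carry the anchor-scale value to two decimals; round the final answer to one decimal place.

5.0

Form M → anchor (Group A): v = (2.4/13.7)(23 − 41.7) + 15.2 = 11.92
anchor → Form N (Group B): y = (12.6/2.3)(11.92 − 16.8) + 31.7 = 5.0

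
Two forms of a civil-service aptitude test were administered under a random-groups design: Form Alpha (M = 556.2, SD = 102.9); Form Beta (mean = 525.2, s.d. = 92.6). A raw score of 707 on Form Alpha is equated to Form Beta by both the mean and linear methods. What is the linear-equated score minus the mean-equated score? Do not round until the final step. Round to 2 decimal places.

Mean-equated: 707 + (525.2 − 556.2) = 676.00
Linear-equated: (92.6/102.9)(707 − 556.2) + 525.2 = 660.905
Difference = 660.905 − 676.00 = -15.09

-15.09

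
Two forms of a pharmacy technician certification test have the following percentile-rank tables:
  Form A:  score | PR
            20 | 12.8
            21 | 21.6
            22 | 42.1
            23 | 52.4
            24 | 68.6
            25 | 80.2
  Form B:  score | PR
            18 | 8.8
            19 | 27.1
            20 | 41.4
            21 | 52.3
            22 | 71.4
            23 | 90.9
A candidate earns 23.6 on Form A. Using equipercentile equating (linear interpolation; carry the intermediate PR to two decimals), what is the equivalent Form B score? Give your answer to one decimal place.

PR of 23.6 on Form A: 52.4 + (23.6 − 23)/(24 − 23) × (68.6 − 52.4) = 62.12
On Form B, PR 62.12 falls between score 21 (PR 52.3) and 22 (PR 71.4).
Interpolate: 21 + (62.12 − 52.3)/(71.4 − 52.3) × (22 − 21) = 21.5

21.5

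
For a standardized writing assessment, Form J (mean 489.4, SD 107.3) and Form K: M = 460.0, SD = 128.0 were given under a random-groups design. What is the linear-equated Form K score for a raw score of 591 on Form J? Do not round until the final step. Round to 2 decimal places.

581.20

Linear equating: y = (SD_Y/SD_X)(x − M_X) + M_Y
y = (128.0/107.3)(591 − 489.4) + 460.0
y = 1.192917 × 101.6 + 460.0 = 121.2004 + 460.0 = 581.20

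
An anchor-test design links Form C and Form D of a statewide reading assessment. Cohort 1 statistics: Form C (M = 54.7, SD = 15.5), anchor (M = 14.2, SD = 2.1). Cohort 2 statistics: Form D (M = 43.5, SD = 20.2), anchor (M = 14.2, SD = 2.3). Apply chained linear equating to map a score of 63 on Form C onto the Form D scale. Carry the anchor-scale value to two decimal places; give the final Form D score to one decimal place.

Form C → anchor (Cohort 1): v = (2.1/15.5)(63 − 54.7) + 14.2 = 15.32
anchor → Form D (Cohort 2): y = (20.2/2.3)(15.32 − 14.2) + 43.5 = 53.3

53.3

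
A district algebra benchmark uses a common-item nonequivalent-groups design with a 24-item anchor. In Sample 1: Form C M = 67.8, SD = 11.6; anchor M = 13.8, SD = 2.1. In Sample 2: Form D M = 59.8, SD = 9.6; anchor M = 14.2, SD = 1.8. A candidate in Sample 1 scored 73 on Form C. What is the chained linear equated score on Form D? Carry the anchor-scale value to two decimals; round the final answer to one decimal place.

62.7

Form C → anchor (Sample 1): v = (2.1/11.6)(73 − 67.8) + 13.8 = 14.74
anchor → Form D (Sample 2): y = (9.6/1.8)(14.74 − 14.2) + 59.8 = 62.7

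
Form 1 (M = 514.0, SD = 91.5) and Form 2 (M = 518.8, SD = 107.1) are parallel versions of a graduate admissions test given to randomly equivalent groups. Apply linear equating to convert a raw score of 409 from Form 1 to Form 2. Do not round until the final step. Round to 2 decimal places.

Linear equating: y = (SD_Y/SD_X)(x − M_X) + M_Y
y = (107.1/91.5)(409 − 514.0) + 518.8
y = 1.170492 × -105.0 + 518.8 = -122.9016 + 518.8 = 395.90

395.90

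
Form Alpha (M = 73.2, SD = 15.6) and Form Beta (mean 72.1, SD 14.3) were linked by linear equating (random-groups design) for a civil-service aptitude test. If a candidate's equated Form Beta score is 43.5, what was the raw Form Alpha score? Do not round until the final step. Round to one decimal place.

42.0

Invert y = (SD_Y/SD_X)(x − M_X) + M_Y:
x = (SD_X/SD_Y)(y − M_Y) + M_X = (15.6/14.3)(43.5 − 72.1) + 73.2
x = 1.090909 × -28.600 + 73.2 = 42.0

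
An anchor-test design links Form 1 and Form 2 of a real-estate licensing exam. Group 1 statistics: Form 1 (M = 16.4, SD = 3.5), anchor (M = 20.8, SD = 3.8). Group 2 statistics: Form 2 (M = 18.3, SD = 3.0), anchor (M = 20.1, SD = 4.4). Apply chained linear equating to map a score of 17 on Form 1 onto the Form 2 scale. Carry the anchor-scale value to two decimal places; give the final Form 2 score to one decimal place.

Form 1 → anchor (Group 1): v = (3.8/3.5)(17 − 16.4) + 20.8 = 21.45
anchor → Form 2 (Group 2): y = (3.0/4.4)(21.45 − 20.1) + 18.3 = 19.2

19.2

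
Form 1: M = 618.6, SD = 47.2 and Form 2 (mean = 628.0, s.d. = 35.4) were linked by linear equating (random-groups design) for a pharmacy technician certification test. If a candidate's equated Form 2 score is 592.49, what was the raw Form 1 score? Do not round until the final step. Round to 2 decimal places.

Invert y = (SD_Y/SD_X)(x − M_X) + M_Y:
x = (SD_X/SD_Y)(y − M_Y) + M_X = (47.2/35.4)(592.49 − 628.0) + 618.6
x = 1.333333 × -35.510 + 618.6 = 571.25

571.25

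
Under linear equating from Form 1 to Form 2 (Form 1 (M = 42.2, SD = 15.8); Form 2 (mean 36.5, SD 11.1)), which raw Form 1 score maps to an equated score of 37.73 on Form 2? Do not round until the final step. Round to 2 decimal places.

43.95

Invert y = (SD_Y/SD_X)(x − M_X) + M_Y:
x = (SD_X/SD_Y)(y − M_Y) + M_X = (15.8/11.1)(37.73 − 36.5) + 42.2
x = 1.423423 × 1.230 + 42.2 = 43.95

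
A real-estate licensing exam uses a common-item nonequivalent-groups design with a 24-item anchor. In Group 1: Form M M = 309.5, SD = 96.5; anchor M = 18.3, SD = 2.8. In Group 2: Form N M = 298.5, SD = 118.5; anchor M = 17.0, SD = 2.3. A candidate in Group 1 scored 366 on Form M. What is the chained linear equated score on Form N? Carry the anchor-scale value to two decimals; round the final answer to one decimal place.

Form M → anchor (Group 1): v = (2.8/96.5)(366 − 309.5) + 18.3 = 19.94
anchor → Form N (Group 2): y = (118.5/2.3)(19.94 − 17.0) + 298.5 = 450.0

450.0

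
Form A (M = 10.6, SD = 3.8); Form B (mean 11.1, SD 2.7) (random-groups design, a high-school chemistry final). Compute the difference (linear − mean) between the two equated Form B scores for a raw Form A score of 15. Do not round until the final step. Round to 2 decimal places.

Mean-equated: 15 + (11.1 − 10.6) = 15.50
Linear-equated: (2.7/3.8)(15 − 10.6) + 11.1 = 14.226
Difference = 14.226 − 15.50 = -1.27

-1.27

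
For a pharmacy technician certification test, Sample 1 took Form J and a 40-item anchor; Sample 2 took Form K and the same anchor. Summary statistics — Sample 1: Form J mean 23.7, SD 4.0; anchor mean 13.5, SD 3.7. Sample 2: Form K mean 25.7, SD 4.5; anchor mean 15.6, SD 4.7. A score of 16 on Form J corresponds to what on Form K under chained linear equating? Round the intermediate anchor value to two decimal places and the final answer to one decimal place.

16.9

Form J → anchor (Sample 1): v = (3.7/4.0)(16 − 23.7) + 13.5 = 6.38
anchor → Form K (Sample 2): y = (4.5/4.7)(6.38 − 15.6) + 25.7 = 16.9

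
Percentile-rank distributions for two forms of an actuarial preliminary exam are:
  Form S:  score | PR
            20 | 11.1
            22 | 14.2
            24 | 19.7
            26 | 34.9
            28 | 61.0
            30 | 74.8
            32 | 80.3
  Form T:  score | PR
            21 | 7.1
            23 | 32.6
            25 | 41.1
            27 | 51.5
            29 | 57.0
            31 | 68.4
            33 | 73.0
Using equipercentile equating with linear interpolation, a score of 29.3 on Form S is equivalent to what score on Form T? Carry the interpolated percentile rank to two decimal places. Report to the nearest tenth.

PR of 29.3 on Form S: 61.0 + (29.3 − 28)/(30 − 28) × (74.8 − 61.0) = 69.97
On Form T, PR 69.97 falls between score 31 (PR 68.4) and 33 (PR 73.0).
Interpolate: 31 + (69.97 − 68.4)/(73.0 − 68.4) × (33 − 31) = 31.7

31.7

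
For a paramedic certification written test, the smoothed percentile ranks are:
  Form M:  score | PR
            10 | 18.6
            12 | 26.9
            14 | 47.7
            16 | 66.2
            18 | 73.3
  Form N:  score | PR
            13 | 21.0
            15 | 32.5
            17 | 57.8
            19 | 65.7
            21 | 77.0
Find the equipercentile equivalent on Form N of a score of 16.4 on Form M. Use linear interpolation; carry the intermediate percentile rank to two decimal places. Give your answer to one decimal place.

19.3

PR of 16.4 on Form M: 66.2 + (16.4 − 16)/(18 − 16) × (73.3 − 66.2) = 67.62
On Form N, PR 67.62 falls between score 19 (PR 65.7) and 21 (PR 77.0).
Interpolate: 19 + (67.62 − 65.7)/(77.0 − 65.7) × (21 − 19) = 19.3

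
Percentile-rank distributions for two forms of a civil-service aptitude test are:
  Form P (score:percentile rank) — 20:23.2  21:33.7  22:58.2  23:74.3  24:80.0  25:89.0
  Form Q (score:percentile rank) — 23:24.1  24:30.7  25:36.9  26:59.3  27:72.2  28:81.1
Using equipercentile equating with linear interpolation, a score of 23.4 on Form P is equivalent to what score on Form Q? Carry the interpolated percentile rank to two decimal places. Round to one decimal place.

27.5

PR of 23.4 on Form P: 74.3 + (23.4 − 23)/(24 − 23) × (80.0 − 74.3) = 76.58
On Form Q, PR 76.58 falls between score 27 (PR 72.2) and 28 (PR 81.1).
Interpolate: 27 + (76.58 − 72.2)/(81.1 − 72.2) × (28 − 27) = 27.5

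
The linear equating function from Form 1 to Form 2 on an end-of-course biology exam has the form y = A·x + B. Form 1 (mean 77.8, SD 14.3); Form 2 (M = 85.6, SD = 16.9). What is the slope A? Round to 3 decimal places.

A = SD_Y / SD_X = 16.9 / 14.3 = 1.182

1.182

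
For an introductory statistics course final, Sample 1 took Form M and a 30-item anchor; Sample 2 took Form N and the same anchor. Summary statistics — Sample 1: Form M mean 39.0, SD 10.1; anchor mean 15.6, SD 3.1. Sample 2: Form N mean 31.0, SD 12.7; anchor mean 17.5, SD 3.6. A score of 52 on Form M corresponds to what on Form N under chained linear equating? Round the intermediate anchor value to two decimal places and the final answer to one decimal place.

38.4

Form M → anchor (Sample 1): v = (3.1/10.1)(52 − 39.0) + 15.6 = 19.59
anchor → Form N (Sample 2): y = (12.7/3.6)(19.59 − 17.5) + 31.0 = 38.4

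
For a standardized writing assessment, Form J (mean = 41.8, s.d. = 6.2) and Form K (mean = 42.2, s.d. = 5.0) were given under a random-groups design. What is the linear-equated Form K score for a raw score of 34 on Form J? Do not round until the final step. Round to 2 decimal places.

35.91

Linear equating: y = (SD_Y/SD_X)(x − M_X) + M_Y
y = (5.0/6.2)(34 − 41.8) + 42.2
y = 0.806452 × -7.8 + 42.2 = -6.2903 + 42.2 = 35.91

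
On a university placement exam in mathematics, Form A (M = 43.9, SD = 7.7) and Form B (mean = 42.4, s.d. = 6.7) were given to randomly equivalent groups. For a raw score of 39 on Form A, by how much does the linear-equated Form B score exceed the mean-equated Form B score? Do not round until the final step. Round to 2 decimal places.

Mean-equated: 39 + (42.4 − 43.9) = 37.50
Linear-equated: (6.7/7.7)(39 − 43.9) + 42.4 = 38.136
Difference = 38.136 − 37.50 = 0.64

0.64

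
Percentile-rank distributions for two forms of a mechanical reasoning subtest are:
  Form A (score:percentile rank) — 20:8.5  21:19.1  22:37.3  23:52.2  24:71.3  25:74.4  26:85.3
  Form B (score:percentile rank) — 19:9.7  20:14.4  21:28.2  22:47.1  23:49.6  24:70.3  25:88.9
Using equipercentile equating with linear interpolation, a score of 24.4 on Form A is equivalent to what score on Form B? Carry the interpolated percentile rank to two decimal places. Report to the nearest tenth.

24.1

PR of 24.4 on Form A: 71.3 + (24.4 − 24)/(25 − 24) × (74.4 − 71.3) = 72.54
On Form B, PR 72.54 falls between score 24 (PR 70.3) and 25 (PR 88.9).
Interpolate: 24 + (72.54 − 70.3)/(88.9 − 70.3) × (25 − 24) = 24.1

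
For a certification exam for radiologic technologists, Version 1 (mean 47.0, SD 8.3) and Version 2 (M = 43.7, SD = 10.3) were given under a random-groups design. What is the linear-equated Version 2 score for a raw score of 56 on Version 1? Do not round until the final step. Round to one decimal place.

54.9

Linear equating: y = (SD_Y/SD_X)(x − M_X) + M_Y
y = (10.3/8.3)(56 − 47.0) + 43.7
y = 1.240964 × 9.0 + 43.7 = 11.1687 + 43.7 = 54.9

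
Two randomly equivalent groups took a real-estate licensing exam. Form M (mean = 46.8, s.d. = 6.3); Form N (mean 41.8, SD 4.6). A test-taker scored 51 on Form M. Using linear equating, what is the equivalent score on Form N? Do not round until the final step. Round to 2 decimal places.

44.87

Linear equating: y = (SD_Y/SD_X)(x − M_X) + M_Y
y = (4.6/6.3)(51 − 46.8) + 41.8
y = 0.730159 × 4.2 + 41.8 = 3.0667 + 41.8 = 44.87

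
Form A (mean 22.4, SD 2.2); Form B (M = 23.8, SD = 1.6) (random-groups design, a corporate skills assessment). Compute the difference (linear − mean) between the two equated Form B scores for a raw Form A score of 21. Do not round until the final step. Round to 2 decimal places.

0.38

Mean-equated: 21 + (23.8 − 22.4) = 22.40
Linear-equated: (1.6/2.2)(21 − 22.4) + 23.8 = 22.782
Difference = 22.782 − 22.40 = 0.38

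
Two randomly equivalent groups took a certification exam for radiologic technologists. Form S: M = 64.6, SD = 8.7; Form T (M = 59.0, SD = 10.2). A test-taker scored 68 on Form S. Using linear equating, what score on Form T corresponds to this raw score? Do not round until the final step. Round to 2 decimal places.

Linear equating: y = (SD_Y/SD_X)(x − M_X) + M_Y
y = (10.2/8.7)(68 − 64.6) + 59.0
y = 1.172414 × 3.4 + 59.0 = 3.9862 + 59.0 = 62.99

62.99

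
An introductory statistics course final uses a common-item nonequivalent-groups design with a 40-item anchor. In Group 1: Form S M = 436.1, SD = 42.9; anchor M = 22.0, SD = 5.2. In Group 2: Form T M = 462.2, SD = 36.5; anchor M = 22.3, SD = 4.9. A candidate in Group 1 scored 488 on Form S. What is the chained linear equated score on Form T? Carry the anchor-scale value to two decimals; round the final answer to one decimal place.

Form S → anchor (Group 1): v = (5.2/42.9)(488 − 436.1) + 22.0 = 28.29
anchor → Form T (Group 2): y = (36.5/4.9)(28.29 − 22.3) + 462.2 = 506.8

506.8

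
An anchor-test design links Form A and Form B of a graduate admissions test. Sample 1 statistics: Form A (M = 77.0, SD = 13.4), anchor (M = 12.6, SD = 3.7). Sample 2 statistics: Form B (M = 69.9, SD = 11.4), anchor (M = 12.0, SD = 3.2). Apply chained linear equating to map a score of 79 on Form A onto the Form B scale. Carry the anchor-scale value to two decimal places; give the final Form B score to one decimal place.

74.0

Form A → anchor (Sample 1): v = (3.7/13.4)(79 − 77.0) + 12.6 = 13.15
anchor → Form B (Sample 2): y = (11.4/3.2)(13.15 − 12.0) + 69.9 = 74.0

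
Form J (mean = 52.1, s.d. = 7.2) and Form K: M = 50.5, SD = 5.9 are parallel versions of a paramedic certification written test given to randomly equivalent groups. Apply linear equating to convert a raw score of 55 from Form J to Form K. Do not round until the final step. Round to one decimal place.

52.9

Linear equating: y = (SD_Y/SD_X)(x − M_X) + M_Y
y = (5.9/7.2)(55 − 52.1) + 50.5
y = 0.819444 × 2.9 + 50.5 = 2.3764 + 50.5 = 52.9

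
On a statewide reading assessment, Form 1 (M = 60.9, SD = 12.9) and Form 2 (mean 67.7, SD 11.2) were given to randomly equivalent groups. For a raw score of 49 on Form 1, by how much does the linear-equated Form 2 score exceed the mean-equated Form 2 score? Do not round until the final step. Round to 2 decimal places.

Mean-equated: 49 + (67.7 − 60.9) = 55.80
Linear-equated: (11.2/12.9)(49 − 60.9) + 67.7 = 57.368
Difference = 57.368 − 55.80 = 1.57

1.57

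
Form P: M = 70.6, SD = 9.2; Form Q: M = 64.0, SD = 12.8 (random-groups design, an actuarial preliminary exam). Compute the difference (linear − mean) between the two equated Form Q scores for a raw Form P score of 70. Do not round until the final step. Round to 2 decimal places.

-0.23

Mean-equated: 70 + (64.0 − 70.6) = 63.40
Linear-equated: (12.8/9.2)(70 − 70.6) + 64.0 = 63.165
Difference = 63.165 − 63.40 = -0.23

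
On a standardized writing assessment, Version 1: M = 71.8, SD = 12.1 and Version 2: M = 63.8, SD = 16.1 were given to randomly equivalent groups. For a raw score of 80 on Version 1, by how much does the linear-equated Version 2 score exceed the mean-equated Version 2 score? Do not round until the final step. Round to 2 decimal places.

Mean-equated: 80 + (63.8 − 71.8) = 72.00
Linear-equated: (16.1/12.1)(80 − 71.8) + 63.8 = 74.711
Difference = 74.711 − 72.00 = 2.71

2.71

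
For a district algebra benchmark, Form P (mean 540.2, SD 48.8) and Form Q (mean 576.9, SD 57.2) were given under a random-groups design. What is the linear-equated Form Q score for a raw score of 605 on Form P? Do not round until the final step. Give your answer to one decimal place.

Linear equating: y = (SD_Y/SD_X)(x − M_X) + M_Y
y = (57.2/48.8)(605 − 540.2) + 576.9
y = 1.172131 × 64.8 + 576.9 = 75.9541 + 576.9 = 652.9

652.9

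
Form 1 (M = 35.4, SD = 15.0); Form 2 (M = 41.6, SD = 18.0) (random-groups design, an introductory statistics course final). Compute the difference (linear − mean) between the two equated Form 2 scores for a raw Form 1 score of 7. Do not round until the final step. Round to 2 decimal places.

Mean-equated: 7 + (41.6 − 35.4) = 13.20
Linear-equated: (18.0/15.0)(7 − 35.4) + 41.6 = 7.520
Difference = 7.520 − 13.20 = -5.68

-5.68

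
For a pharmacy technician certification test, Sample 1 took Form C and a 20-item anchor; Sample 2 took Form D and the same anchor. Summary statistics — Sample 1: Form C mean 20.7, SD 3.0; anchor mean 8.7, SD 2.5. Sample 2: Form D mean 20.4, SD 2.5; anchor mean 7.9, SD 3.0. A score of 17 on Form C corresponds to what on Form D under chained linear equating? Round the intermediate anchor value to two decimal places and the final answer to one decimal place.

Form C → anchor (Sample 1): v = (2.5/3.0)(17 − 20.7) + 8.7 = 5.62
anchor → Form D (Sample 2): y = (2.5/3.0)(5.62 − 7.9) + 20.4 = 18.5

18.5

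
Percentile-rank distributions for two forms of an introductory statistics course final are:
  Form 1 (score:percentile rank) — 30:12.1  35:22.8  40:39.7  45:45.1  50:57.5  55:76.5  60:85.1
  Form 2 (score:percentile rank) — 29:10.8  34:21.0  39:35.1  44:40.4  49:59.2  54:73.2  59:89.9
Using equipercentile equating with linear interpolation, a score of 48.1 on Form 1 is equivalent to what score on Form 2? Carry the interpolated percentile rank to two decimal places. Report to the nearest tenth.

47.3

PR of 48.1 on Form 1: 45.1 + (48.1 − 45)/(50 − 45) × (57.5 − 45.1) = 52.79
On Form 2, PR 52.79 falls between score 44 (PR 40.4) and 49 (PR 59.2).
Interpolate: 44 + (52.79 − 40.4)/(59.2 − 40.4) × (49 − 44) = 47.3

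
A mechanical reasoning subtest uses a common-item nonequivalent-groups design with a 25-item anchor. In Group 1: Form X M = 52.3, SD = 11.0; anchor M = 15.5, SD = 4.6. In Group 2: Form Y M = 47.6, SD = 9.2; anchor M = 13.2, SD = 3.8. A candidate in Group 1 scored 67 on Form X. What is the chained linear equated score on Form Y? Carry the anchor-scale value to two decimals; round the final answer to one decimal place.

68.1

Form X → anchor (Group 1): v = (4.6/11.0)(67 − 52.3) + 15.5 = 21.65
anchor → Form Y (Group 2): y = (9.2/3.8)(21.65 − 13.2) + 47.6 = 68.1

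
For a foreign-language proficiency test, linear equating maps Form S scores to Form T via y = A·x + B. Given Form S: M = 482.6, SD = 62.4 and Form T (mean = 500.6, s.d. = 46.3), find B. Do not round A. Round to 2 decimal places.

142.52

A = SD_Y / SD_X = 46.3 / 62.4 = 0.741987
B = M_Y − A·M_X = 500.6 − 0.741987 × 482.6 = 142.52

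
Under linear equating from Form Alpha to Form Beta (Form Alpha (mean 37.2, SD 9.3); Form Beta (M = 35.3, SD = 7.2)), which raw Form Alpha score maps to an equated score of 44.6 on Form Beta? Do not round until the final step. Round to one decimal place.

Invert y = (SD_Y/SD_X)(x − M_X) + M_Y:
x = (SD_X/SD_Y)(y − M_Y) + M_X = (9.3/7.2)(44.6 − 35.3) + 37.2
x = 1.291667 × 9.300 + 37.2 = 49.2

49.2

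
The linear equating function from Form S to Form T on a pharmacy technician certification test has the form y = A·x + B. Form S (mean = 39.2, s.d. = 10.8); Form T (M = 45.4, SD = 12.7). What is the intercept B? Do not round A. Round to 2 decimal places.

-0.70

A = SD_Y / SD_X = 12.7 / 10.8 = 1.175926
B = M_Y − A·M_X = 45.4 − 1.175926 × 39.2 = -0.70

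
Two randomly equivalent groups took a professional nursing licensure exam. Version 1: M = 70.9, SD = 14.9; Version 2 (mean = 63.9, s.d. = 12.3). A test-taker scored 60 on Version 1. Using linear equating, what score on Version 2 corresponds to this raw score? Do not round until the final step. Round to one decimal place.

54.9

Linear equating: y = (SD_Y/SD_X)(x − M_X) + M_Y
y = (12.3/14.9)(60 − 70.9) + 63.9
y = 0.825503 × -10.9 + 63.9 = -8.9980 + 63.9 = 54.9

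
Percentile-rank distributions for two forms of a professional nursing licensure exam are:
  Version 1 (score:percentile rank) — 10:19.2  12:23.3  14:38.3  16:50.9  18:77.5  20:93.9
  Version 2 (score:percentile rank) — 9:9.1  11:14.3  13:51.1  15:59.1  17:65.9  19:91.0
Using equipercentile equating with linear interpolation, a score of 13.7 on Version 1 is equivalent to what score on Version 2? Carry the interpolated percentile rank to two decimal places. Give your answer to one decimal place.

PR of 13.7 on Version 1: 23.3 + (13.7 − 12)/(14 − 12) × (38.3 − 23.3) = 36.05
On Version 2, PR 36.05 falls between score 11 (PR 14.3) and 13 (PR 51.1).
Interpolate: 11 + (36.05 − 14.3)/(51.1 − 14.3) × (13 − 11) = 12.2

12.2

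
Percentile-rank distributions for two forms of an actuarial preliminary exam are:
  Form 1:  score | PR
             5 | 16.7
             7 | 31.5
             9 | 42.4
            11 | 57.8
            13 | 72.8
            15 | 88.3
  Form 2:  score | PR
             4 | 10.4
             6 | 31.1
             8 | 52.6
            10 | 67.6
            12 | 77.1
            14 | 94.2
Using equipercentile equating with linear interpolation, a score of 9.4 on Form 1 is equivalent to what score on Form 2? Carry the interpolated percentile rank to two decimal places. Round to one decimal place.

7.3

PR of 9.4 on Form 1: 42.4 + (9.4 − 9)/(11 − 9) × (57.8 − 42.4) = 45.48
On Form 2, PR 45.48 falls between score 6 (PR 31.1) and 8 (PR 52.6).
Interpolate: 6 + (45.48 − 31.1)/(52.6 − 31.1) × (8 − 6) = 7.3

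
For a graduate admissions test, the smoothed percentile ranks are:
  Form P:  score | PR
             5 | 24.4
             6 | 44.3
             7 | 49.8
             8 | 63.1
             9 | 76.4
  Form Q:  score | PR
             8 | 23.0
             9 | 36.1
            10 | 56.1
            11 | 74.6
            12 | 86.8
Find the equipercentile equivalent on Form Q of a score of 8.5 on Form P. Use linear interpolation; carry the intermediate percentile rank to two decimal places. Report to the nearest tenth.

10.7

PR of 8.5 on Form P: 63.1 + (8.5 − 8)/(9 − 8) × (76.4 − 63.1) = 69.75
On Form Q, PR 69.75 falls between score 10 (PR 56.1) and 11 (PR 74.6).
Interpolate: 10 + (69.75 − 56.1)/(74.6 − 56.1) × (11 − 10) = 10.7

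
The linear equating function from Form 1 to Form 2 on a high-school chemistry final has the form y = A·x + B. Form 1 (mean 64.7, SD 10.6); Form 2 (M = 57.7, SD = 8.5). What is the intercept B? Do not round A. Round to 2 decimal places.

A = SD_Y / SD_X = 8.5 / 10.6 = 0.801887
B = M_Y − A·M_X = 57.7 − 0.801887 × 64.7 = 5.82

5.82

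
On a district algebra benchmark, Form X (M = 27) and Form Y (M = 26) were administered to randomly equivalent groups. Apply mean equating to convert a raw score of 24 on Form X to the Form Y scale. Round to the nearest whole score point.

23

Mean equating: y = x + (M_Y − M_X) = 24 + (26 − 27) = 23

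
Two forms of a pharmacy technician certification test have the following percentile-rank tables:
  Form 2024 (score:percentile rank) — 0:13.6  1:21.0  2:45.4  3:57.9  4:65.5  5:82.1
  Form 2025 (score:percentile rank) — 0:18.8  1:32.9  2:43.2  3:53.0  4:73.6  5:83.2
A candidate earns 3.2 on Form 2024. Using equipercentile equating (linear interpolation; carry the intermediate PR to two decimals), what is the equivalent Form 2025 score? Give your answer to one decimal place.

3.3

PR of 3.2 on Form 2024: 57.9 + (3.2 − 3)/(4 − 3) × (65.5 − 57.9) = 59.42
On Form 2025, PR 59.42 falls between score 3 (PR 53.0) and 4 (PR 73.6).
Interpolate: 3 + (59.42 − 53.0)/(73.6 − 53.0) × (4 − 3) = 3.3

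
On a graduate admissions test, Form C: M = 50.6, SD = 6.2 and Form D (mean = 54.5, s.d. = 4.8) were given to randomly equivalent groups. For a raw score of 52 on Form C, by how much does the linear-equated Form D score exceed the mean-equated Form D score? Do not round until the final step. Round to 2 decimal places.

-0.32

Mean-equated: 52 + (54.5 − 50.6) = 55.90
Linear-equated: (4.8/6.2)(52 − 50.6) + 54.5 = 55.584
Difference = 55.584 − 55.90 = -0.32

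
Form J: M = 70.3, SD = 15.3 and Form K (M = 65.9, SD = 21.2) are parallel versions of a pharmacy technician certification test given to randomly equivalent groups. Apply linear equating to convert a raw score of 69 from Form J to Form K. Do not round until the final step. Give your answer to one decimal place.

Linear equating: y = (SD_Y/SD_X)(x − M_X) + M_Y
y = (21.2/15.3)(69 − 70.3) + 65.9
y = 1.385621 × -1.3 + 65.9 = -1.8013 + 65.9 = 64.1

64.1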